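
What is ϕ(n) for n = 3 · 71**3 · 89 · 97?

5962091520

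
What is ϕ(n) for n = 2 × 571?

φ(2) = 2 − 1 = 1.
φ(571) = 571 − 1 = 570.
φ(1142) = 1 × 570 = 570.

570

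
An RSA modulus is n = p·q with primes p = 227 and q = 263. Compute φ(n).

For distinct primes, φ(pq) = (p−1)(q−1) = 226 × 262 = 59212.

59212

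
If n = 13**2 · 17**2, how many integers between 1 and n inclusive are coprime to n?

42432

φ(48841) = 48841 · (1 − 1/13) · (1 − 1/17)
       = 48841 · 192/221 = 42432.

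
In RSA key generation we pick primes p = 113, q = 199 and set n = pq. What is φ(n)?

φ(pq) = (p−1)(q−1) = 112 · 198 = 22176.

22176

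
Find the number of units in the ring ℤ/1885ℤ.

1344

Prime factorization: 1885 = 5 · 13 · 29.
φ(5) = 5 − 1 = 4.
φ(13) = 13 − 1 = 12.
φ(29) = 29 − 1 = 28.
Multiply: 4 · 12 · 28 = 1344.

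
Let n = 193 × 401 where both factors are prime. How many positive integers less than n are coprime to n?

76800

For distinct primes, φ(pq) = (p−1)(q−1) = 192 × 400 = 76800.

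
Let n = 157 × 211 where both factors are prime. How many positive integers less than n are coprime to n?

32760

φ(pq) = (p−1)(q−1) = 156 · 210 = 32760.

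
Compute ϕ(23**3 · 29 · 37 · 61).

703866240

φ(23^3) = 23^3 − 23^2 = 12167 − 529 = 11638.
φ(29) = 29 − 1 = 28.
φ(37) = 37 − 1 = 36.
φ(61) = 61 − 1 = 60.
Multiply: 11638 · 28 · 36 · 60 = 703866240.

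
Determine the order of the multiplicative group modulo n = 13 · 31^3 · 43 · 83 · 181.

214467523200

φ(13) = 13 − 1 = 12.
φ(31^3) = 31^2·(31−1) = 961·30 = 28830.
φ(43) = 43 − 1 = 42.
φ(83) = 83 − 1 = 82.
φ(181) = 181 − 1 = 180.
φ(250180557887) = 12 × 28830 × 42 × 82 × 180 = 214467523200.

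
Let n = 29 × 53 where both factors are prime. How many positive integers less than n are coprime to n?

1456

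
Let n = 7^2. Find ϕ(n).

φ(7^2) = 7^2 − 7^1 = 49 − 7 = 42.

42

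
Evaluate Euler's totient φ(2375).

First factor: 2375 = 5^3 × 19.
φ(5^3) = 5^3 − 5^2 = 125 − 25 = 100.
φ(19) = 19 − 1 = 18.
Multiply: 100 · 18 = 1800.

1800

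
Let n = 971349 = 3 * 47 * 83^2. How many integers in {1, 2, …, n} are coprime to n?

626152

φ(971349) = 971349 · (1 − 1/3) · (1 − 1/47) · (1 − 1/83)
       = 971349 · 7544/11703 = 626152.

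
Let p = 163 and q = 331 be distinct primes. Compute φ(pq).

53460

φ(pq) = (p−1)(q−1) = 162 · 330 = 53460.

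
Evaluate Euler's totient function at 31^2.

930

φ(961) = 961 · (1 − 1/31)
       = 961 · 30/31 = 930.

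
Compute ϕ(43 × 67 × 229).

φ(43) = 43 − 1 = 42.
φ(67) = 67 − 1 = 66.
φ(229) = 229 − 1 = 228.
Since φ is multiplicative, φ(659749) = 42 · 66 · 228 = 632016.

632016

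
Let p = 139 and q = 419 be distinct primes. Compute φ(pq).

57684

φ(58241) = 58241 · (1 − 1/139) · (1 − 1/419)
       = 58241 · 57684/58241 = 57684.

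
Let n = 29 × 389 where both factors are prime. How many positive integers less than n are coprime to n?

φ(pq) = (p−1)(q−1) = 28 · 388 = 10864.

10864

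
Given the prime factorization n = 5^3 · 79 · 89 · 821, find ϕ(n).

562848000

φ(5^3) = 5^2·(5−1) = 25·4 = 100.
φ(79) = 79 − 1 = 78.
φ(89) = 89 − 1 = 88.
φ(821) = 821 − 1 = 820.
Since φ is multiplicative, φ(721556375) = 100 · 78 · 88 · 820 = 562848000.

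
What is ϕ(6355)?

4800

6355 = 5 × 31 × 41.
φ(5) = 5 − 1 = 4.
φ(31) = 31 − 1 = 30.
φ(41) = 41 − 1 = 40.
Multiply: 4 · 30 · 40 = 4800.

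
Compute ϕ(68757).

Factor 68757: 68757 = 3 · 13 · 41 · 43.
φ(3) = 3 − 1 = 2.
φ(13) = 13 − 1 = 12.
φ(41) = 41 − 1 = 40.
φ(43) = 43 − 1 = 42.
φ(68757) = 2 × 12 × 40 × 42 = 40320.

40320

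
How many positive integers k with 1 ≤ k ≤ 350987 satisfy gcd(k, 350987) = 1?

Prime factorization: 350987 = 7^2 * 13 * 19 * 29.
φ(7^2) = 7^1·(7−1) = 7·6 = 42.
φ(13) = 13 − 1 = 12.
φ(19) = 19 − 1 = 18.
φ(29) = 29 − 1 = 28.
Multiply: 42 · 12 · 18 · 28 = 254016.

254016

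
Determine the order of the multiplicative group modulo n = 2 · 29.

28

φ(58) = 58 · (1 − 1/2) · (1 − 1/29)
       = 58 · 28/58 = 28.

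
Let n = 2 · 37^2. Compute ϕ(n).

φ(2738) = 2738 · (1 − 1/2) · (1 − 1/37)
       = 2738 · 36/74 = 1332.

1332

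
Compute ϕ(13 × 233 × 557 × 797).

1232131584

φ(13) = 13 − 1 = 12.
φ(233) = 233 − 1 = 232.
φ(557) = 557 − 1 = 556.
φ(797) = 797 − 1 = 796.
φ(1344660941) = 12 × 232 × 556 × 796 = 1232131584.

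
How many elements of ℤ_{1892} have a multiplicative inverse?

First factor: 1892 = 2**2 · 11 · 43.
φ(2^2) = 2^2 − 2^1 = 4 − 2 = 2.
φ(11) = 11 − 1 = 10.
φ(43) = 43 − 1 = 42.
φ(1892) = 2 × 10 × 42 = 840.

840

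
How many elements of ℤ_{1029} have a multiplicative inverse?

Factor 1029: 1029 = 3 * 7^3.
φ(1029) = 1029 · (1 − 1/3) · (1 − 1/7)
       = 1029 · 12/21 = 588.

588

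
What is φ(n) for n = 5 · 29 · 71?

7840

φ(5) = 5 − 1 = 4.
φ(29) = 29 − 1 = 28.
φ(71) = 71 − 1 = 70.
Since φ is multiplicative, φ(10295) = 4 · 28 · 70 = 7840.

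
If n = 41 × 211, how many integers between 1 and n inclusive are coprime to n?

φ(41) = 41 − 1 = 40.
φ(211) = 211 − 1 = 210.
Since φ is multiplicative, φ(8651) = 40 · 210 = 8400.

8400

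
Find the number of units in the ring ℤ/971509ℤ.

Factor 971509: 971509 = 7 × 11**2 × 31 × 37.
φ(971509) = 971509 · (1 − 1/7) · (1 − 1/11) · (1 − 1/31) · (1 − 1/37)
       = 971509 · 64800/88319 = 712800.

712800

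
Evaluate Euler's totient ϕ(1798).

1798 = 2 * 29 * 31.
φ(1798) = 1798 · (1 − 1/2) · (1 − 1/29) · (1 − 1/31)
       = 1798 · 840/1798 = 840.

840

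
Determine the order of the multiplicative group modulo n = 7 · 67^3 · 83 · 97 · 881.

φ(14933038444471) = 14933038444471 · (1 − 1/7) · (1 − 1/67) · (1 − 1/83) · (1 − 1/97) · (1 − 1/881)
       = 14933038444471 · 2743234560/3326584639 = 12314379939840.

12314379939840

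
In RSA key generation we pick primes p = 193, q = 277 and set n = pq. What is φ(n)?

52992

φ(n) = (p − 1)(q − 1) = (193−1)(277−1) = 192·276 = 52992.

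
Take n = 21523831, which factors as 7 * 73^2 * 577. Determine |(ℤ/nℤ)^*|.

φ(7) = 7 − 1 = 6.
φ(73^2) = 73^2 − 73^1 = 5329 − 73 = 5256.
φ(577) = 577 − 1 = 576.
Multiply: 6 · 5256 · 576 = 18164736.

18164736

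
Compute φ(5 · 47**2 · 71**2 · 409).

17536068480

φ(22772238605) = 22772238605 · (1 − 1/5) · (1 − 1/47) · (1 − 1/71) · (1 − 1/409)
       = 22772238605 · 5255040/6824165 = 17536068480.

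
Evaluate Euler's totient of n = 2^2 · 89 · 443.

77792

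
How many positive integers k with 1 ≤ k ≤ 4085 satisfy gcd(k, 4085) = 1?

4085 = 5 · 19 · 43.
φ(4085) = 4085 · (1 − 1/5) · (1 − 1/19) · (1 − 1/43)
       = 4085 · 3024/4085 = 3024.

3024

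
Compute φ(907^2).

821742

φ(907^2) = 907^1·(907−1) = 907·906 = 821742.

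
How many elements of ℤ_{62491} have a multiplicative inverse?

47520

Factor 62491: 62491 = 11 · 13 · 19 · 23.
φ(62491) = 62491 · (1 − 1/11) · (1 − 1/13) · (1 − 1/19) · (1 − 1/23)
       = 62491 · 47520/62491 = 47520.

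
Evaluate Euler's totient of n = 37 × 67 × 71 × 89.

14636160

φ(15664801) = 15664801 · (1 − 1/37) · (1 − 1/67) · (1 − 1/71) · (1 − 1/89)
       = 15664801 · 14636160/15664801 = 14636160.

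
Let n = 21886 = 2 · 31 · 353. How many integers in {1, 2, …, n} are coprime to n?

φ(2) = 2 − 1 = 1.
φ(31) = 31 − 1 = 30.
φ(353) = 353 − 1 = 352.
Multiply: 1 · 30 · 352 = 10560.

10560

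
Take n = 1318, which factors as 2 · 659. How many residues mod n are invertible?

φ(1318) = 1318 · (1 − 1/2) · (1 − 1/659)
       = 1318 · 658/1318 = 658.

658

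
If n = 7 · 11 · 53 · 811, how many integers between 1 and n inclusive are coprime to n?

φ(7) = 7 − 1 = 6.
φ(11) = 11 − 1 = 10.
φ(53) = 53 − 1 = 52.
φ(811) = 811 − 1 = 810.
φ(3309691) = 6 × 10 × 52 × 810 = 2527200.

2527200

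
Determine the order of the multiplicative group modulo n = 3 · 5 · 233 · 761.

1410560

φ(2659695) = 2659695 · (1 − 1/3) · (1 − 1/5) · (1 − 1/233) · (1 − 1/761)
       = 2659695 · 1410560/2659695 = 1410560.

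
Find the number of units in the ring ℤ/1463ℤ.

1080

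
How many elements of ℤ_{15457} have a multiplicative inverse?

13440

Prime factorization: 15457 = 13 * 29 * 41.
φ(15457) = 15457 · (1 − 1/13) · (1 − 1/29) · (1 − 1/41)
       = 15457 · 13440/15457 = 13440.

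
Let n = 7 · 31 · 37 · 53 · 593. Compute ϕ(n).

φ(7) = 7 − 1 = 6.
φ(31) = 31 − 1 = 30.
φ(37) = 37 − 1 = 36.
φ(53) = 53 − 1 = 52.
φ(593) = 593 − 1 = 592.
φ(252343441) = 6 × 30 × 36 × 52 × 592 = 199480320.

199480320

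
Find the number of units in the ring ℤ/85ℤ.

First factor: 85 = 5 * 17.
φ(5) = 5 − 1 = 4.
φ(17) = 17 − 1 = 16.
Multiply: 4 · 16 = 64.

64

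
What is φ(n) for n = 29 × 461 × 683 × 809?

7097601280

φ(29) = 29 − 1 = 28.
φ(461) = 461 − 1 = 460.
φ(683) = 683 − 1 = 682.
φ(809) = 809 − 1 = 808.
φ(7387000843) = 28 × 460 × 682 × 808 = 7097601280.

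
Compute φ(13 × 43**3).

φ(1033591) = 1033591 · (1 − 1/13) · (1 − 1/43)
       = 1033591 · 504/559 = 931896.

931896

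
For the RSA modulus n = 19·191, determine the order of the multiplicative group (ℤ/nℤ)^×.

3420

For distinct primes, φ(pq) = (p−1)(q−1) = 18 × 190 = 3420.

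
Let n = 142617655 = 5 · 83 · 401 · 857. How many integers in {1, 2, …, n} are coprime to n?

φ(5) = 5 − 1 = 4.
φ(83) = 83 − 1 = 82.
φ(401) = 401 − 1 = 400.
φ(857) = 857 − 1 = 856.
Since φ is multiplicative, φ(142617655) = 4 · 82 · 400 · 856 = 112307200.

112307200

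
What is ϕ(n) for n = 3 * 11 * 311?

6200

φ(10263) = 10263 · (1 − 1/3) · (1 − 1/11) · (1 − 1/311)
       = 10263 · 6200/10263 = 6200.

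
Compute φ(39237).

22400

First factor: 39237 = 3 * 11 * 29 * 41.
φ(39237) = 39237 · (1 − 1/3) · (1 − 1/11) · (1 − 1/29) · (1 − 1/41)
       = 39237 · 22400/39237 = 22400.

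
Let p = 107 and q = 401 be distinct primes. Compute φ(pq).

For distinct primes, φ(pq) = (p−1)(q−1) = 106 × 400 = 42400.

42400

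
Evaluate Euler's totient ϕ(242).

110

Factor 242: 242 = 2 · 11^2.
φ(2) = 2 − 1 = 1.
φ(11^2) = 11^2 − 11^1 = 121 − 11 = 110.
φ(242) = 1 × 110 = 110.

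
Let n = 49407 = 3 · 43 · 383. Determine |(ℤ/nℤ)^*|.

φ(49407) = 49407 · (1 − 1/3) · (1 − 1/43) · (1 − 1/383)
       = 49407 · 32088/49407 = 32088.

32088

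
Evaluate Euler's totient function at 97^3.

φ(97^3) = 97^3 − 97^2 = 912673 − 9409 = 903264.

903264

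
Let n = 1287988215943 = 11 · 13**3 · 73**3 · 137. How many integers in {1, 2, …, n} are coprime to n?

φ(11) = 11 − 1 = 10.
φ(13^3) = 13^2·(13−1) = 169·12 = 2028.
φ(73^3) = 73^3 − 73^2 = 389017 − 5329 = 383688.
φ(137) = 137 − 1 = 136.
Since φ is multiplicative, φ(1287988215943) = 10 · 2028 · 383688 · 136 = 1058242199040.

1058242199040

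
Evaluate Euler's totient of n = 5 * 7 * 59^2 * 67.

φ(5) = 5 − 1 = 4.
φ(7) = 7 − 1 = 6.
φ(59^2) = 59^2 − 59^1 = 3481 − 59 = 3422.
φ(67) = 67 − 1 = 66.
φ(8162945) = 4 × 6 × 3422 × 66 = 5420448.

5420448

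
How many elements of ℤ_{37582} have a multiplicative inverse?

16632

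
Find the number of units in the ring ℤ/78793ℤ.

60480

Factor 78793: 78793 = 11 × 13 × 19 × 29.
φ(78793) = 78793 · (1 − 1/11) · (1 − 1/13) · (1 − 1/19) · (1 − 1/29)
       = 78793 · 60480/78793 = 60480.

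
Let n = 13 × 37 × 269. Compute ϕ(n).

115776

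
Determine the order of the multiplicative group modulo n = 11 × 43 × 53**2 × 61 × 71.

φ(5754413467) = 5754413467 · (1 − 1/11) · (1 − 1/43) · (1 − 1/53) · (1 − 1/61) · (1 − 1/71)
       = 5754413467 · 91728000/108573839 = 4861584000.

4861584000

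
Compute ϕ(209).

Factor 209: 209 = 11 * 19.
φ(209) = 209 · (1 − 1/11) · (1 − 1/19)
       = 209 · 180/209 = 180.

180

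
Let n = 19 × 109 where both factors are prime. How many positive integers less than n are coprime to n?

1944

For distinct primes, φ(pq) = (p−1)(q−1) = 18 × 108 = 1944.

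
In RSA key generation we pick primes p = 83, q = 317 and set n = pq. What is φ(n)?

φ(83) = 83 − 1 = 82.
φ(317) = 317 − 1 = 316.
Multiply: 82 · 316 = 25912.

25912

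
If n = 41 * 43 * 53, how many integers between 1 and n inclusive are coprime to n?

87360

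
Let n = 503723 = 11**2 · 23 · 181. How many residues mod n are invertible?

φ(503723) = 503723 · (1 − 1/11) · (1 − 1/23) · (1 − 1/181)
       = 503723 · 39600/45793 = 435600.

435600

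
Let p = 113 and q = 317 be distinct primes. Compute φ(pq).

35392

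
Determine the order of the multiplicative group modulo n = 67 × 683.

φ(67) = 67 − 1 = 66.
φ(683) = 683 − 1 = 682.
Since φ is multiplicative, φ(45761) = 66 · 682 = 45012.

45012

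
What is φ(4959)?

3024

4959 = 3^2 * 19 * 29.
φ(4959) = 4959 · (1 − 1/3) · (1 − 1/19) · (1 − 1/29)
       = 4959 · 1008/1653 = 3024.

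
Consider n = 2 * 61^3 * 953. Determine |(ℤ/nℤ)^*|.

212543520

φ(2) = 2 − 1 = 1.
φ(61^3) = 61^3 − 61^2 = 226981 − 3721 = 223260.
φ(953) = 953 − 1 = 952.
Multiply: 1 · 223260 · 952 = 212543520.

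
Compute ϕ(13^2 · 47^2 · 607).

φ(13^2) = 13^1·(13−1) = 13·12 = 156.
φ(47^2) = 47^1·(47−1) = 47·46 = 2162.
φ(607) = 607 − 1 = 606.
Since φ is multiplicative, φ(226605847) = 156 · 2162 · 606 = 204386832.

204386832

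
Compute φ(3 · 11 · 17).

320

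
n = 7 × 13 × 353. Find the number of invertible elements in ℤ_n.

φ(7) = 7 − 1 = 6.
φ(13) = 13 − 1 = 12.
φ(353) = 353 − 1 = 352.
Since φ is multiplicative, φ(32123) = 6 · 12 · 352 = 25344.

25344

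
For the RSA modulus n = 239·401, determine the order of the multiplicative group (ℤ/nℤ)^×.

95200

φ(95839) = 95839 · (1 − 1/239) · (1 − 1/401)
       = 95839 · 95200/95839 = 95200.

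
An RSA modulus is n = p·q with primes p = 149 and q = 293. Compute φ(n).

43216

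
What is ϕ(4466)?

Factor 4466: 4466 = 2 × 7 × 11 × 29.
φ(4466) = 4466 · (1 − 1/2) · (1 − 1/7) · (1 − 1/11) · (1 − 1/29)
       = 4466 · 1680/4466 = 1680.

1680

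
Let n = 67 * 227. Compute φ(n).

φ(67) = 67 − 1 = 66.
φ(227) = 227 − 1 = 226.
φ(15209) = 66 × 226 = 14916.

14916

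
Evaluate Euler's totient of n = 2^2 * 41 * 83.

φ(2^2) = 2^1·(2−1) = 2·1 = 2.
φ(41) = 41 − 1 = 40.
φ(83) = 83 − 1 = 82.
φ(13612) = 2 × 40 × 82 = 6560.

6560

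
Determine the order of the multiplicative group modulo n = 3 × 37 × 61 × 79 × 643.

φ(3) = 3 − 1 = 2.
φ(37) = 37 − 1 = 36.
φ(61) = 61 − 1 = 60.
φ(79) = 79 − 1 = 78.
φ(643) = 643 − 1 = 642.
Multiply: 2 · 36 · 60 · 78 · 642 = 216328320.

216328320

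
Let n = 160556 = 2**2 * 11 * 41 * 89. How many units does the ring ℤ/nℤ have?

70400

φ(2^2) = 2^2 − 2^1 = 4 − 2 = 2.
φ(11) = 11 − 1 = 10.
φ(41) = 41 − 1 = 40.
φ(89) = 89 − 1 = 88.
φ(160556) = 2 × 10 × 40 × 88 = 70400.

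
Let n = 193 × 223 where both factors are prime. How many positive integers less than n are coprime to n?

42624

φ(43039) = 43039 · (1 − 1/193) · (1 − 1/223)
       = 43039 · 42624/43039 = 42624.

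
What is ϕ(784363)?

677376

784363 = 17 · 29 · 37 · 43.
φ(17) = 17 − 1 = 16.
φ(29) = 29 − 1 = 28.
φ(37) = 37 − 1 = 36.
φ(43) = 43 − 1 = 42.
φ(784363) = 16 × 28 × 36 × 42 = 677376.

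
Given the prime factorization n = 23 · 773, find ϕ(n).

φ(17779) = 17779 · (1 − 1/23) · (1 − 1/773)
       = 17779 · 16984/17779 = 16984.

16984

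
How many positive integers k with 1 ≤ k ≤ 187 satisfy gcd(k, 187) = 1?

160

187 = 11 · 17.
φ(187) = 187 · (1 − 1/11) · (1 − 1/17)
       = 187 · 160/187 = 160.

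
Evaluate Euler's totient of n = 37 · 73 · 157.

404352

φ(424057) = 424057 · (1 − 1/37) · (1 − 1/73) · (1 − 1/157)
       = 424057 · 404352/424057 = 404352.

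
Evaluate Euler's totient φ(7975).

Prime factorization: 7975 = 5^2 × 11 × 29.
φ(5^2) = 5^2 − 5^1 = 25 − 5 = 20.
φ(11) = 11 − 1 = 10.
φ(29) = 29 − 1 = 28.
Multiply: 20 · 10 · 28 = 5600.

5600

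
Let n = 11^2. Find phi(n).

110

φ(11^2) = 11^2 − 11^1 = 121 − 11 = 110.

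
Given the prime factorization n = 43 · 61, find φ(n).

2520

φ(43) = 43 − 1 = 42.
φ(61) = 61 − 1 = 60.
Since φ is multiplicative, φ(2623) = 42 · 60 = 2520.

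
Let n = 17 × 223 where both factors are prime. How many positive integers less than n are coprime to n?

φ(pq) = (p−1)(q−1) = 16 · 222 = 3552.

3552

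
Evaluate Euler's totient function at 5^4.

500

φ(625) = 625 · (1 − 1/5)
       = 625 · 4/5 = 500.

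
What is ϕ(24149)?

21600

24149 = 19 · 31 · 41.
φ(24149) = 24149 · (1 − 1/19) · (1 − 1/31) · (1 − 1/41)
       = 24149 · 21600/24149 = 21600.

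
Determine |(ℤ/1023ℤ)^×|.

600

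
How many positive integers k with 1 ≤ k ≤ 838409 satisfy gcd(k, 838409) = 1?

686400

838409 = 11^2 · 13^2 · 41.
φ(11^2) = 11^2 − 11^1 = 121 − 11 = 110.
φ(13^2) = 13^1·(13−1) = 13·12 = 156.
φ(41) = 41 − 1 = 40.
Since φ is multiplicative, φ(838409) = 110 · 156 · 40 = 686400.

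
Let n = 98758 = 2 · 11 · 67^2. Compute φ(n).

φ(98758) = 98758 · (1 − 1/2) · (1 − 1/11) · (1 − 1/67)
       = 98758 · 660/1474 = 44220.

44220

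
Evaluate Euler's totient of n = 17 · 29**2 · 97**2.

120981504

φ(17) = 17 − 1 = 16.
φ(29^2) = 29^2 − 29^1 = 841 − 29 = 812.
φ(97^2) = 97^2 − 97^1 = 9409 − 97 = 9312.
φ(134520473) = 16 × 812 × 9312 = 120981504.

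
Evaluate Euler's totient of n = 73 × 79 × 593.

3324672

φ(73) = 73 − 1 = 72.
φ(79) = 79 − 1 = 78.
φ(593) = 593 − 1 = 592.
Since φ is multiplicative, φ(3419831) = 72 · 78 · 592 = 3324672.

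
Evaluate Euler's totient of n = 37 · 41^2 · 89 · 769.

φ(4256824877) = 4256824877 · (1 − 1/37) · (1 − 1/41) · (1 − 1/89) · (1 − 1/769)
       = 4256824877 · 97320960/103824997 = 3990159360.

3990159360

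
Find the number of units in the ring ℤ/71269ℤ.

59400

First factor: 71269 = 11^2 * 19 * 31.
φ(11^2) = 11^1·(11−1) = 11·10 = 110.
φ(19) = 19 − 1 = 18.
φ(31) = 31 − 1 = 30.
φ(71269) = 110 × 18 × 30 = 59400.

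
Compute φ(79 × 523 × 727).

29559816

φ(79) = 79 − 1 = 78.
φ(523) = 523 − 1 = 522.
φ(727) = 727 − 1 = 726.
φ(30037459) = 78 × 522 × 726 = 29559816.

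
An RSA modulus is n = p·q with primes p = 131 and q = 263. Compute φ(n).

φ(131) = 131 − 1 = 130.
φ(263) = 263 − 1 = 262.
φ(34453) = 130 × 262 = 34060.

34060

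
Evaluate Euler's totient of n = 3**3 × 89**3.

φ(3^3) = 3^3 − 3^2 = 27 − 9 = 18.
φ(89^3) = 89^3 − 89^2 = 704969 − 7921 = 697048.
φ(19034163) = 18 × 697048 = 12546864.

12546864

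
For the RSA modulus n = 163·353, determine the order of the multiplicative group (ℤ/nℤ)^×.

57024

φ(n) = (p − 1)(q − 1) = (163−1)(353−1) = 162·352 = 57024.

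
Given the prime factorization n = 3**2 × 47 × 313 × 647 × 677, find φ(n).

37604765952

φ(57993277581) = 57993277581 · (1 − 1/3) · (1 − 1/47) · (1 − 1/313) · (1 − 1/647) · (1 − 1/677)
       = 57993277581 · 12534921984/19331092527 = 37604765952.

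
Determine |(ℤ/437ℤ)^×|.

Prime factorization: 437 = 19 * 23.
φ(19) = 19 − 1 = 18.
φ(23) = 23 − 1 = 22.
Since φ is multiplicative, φ(437) = 18 · 22 = 396.

396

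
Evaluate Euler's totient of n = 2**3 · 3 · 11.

80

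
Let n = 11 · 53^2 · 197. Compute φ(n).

φ(6087103) = 6087103 · (1 − 1/11) · (1 − 1/53) · (1 − 1/197)
       = 6087103 · 101920/114851 = 5401760.

5401760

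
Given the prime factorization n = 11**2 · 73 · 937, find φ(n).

φ(8276521) = 8276521 · (1 − 1/11) · (1 − 1/73) · (1 − 1/937)
       = 8276521 · 673920/752411 = 7413120.

7413120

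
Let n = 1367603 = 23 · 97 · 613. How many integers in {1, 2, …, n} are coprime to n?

φ(1367603) = 1367603 · (1 − 1/23) · (1 − 1/97) · (1 − 1/613)
       = 1367603 · 1292544/1367603 = 1292544.

1292544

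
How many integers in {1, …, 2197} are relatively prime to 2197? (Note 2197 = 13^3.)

2028

φ(2197) = 2197 · (1 − 1/13)
       = 2197 · 12/13 = 2028.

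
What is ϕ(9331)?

7560

Factor 9331: 9331 = 7 × 31 × 43.
φ(7) = 7 − 1 = 6.
φ(31) = 31 − 1 = 30.
φ(43) = 43 − 1 = 42.
Since φ is multiplicative, φ(9331) = 6 · 30 · 42 = 7560.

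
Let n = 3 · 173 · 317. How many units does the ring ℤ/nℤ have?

φ(3) = 3 − 1 = 2.
φ(173) = 173 − 1 = 172.
φ(317) = 317 − 1 = 316.
Since φ is multiplicative, φ(164523) = 2 · 172 · 316 = 108704.

108704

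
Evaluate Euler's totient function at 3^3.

18

φ(27) = 27 · (1 − 1/3)
       = 27 · 2/3 = 18.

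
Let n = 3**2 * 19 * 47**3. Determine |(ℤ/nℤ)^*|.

φ(3^2) = 3^2 − 3^1 = 9 − 3 = 6.
φ(19) = 19 − 1 = 18.
φ(47^3) = 47^2·(47−1) = 2209·46 = 101614.
Multiply: 6 · 18 · 101614 = 10974312.

10974312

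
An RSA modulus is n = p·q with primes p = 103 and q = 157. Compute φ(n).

15912

φ(n) = (p − 1)(q − 1) = (103−1)(157−1) = 102·156 = 15912.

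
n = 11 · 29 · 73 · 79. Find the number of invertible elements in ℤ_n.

1572480

φ(11) = 11 − 1 = 10.
φ(29) = 29 − 1 = 28.
φ(73) = 73 − 1 = 72.
φ(79) = 79 − 1 = 78.
φ(1839673) = 10 × 28 × 72 × 78 = 1572480.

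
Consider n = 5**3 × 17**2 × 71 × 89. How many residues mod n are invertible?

167552000

φ(5^3) = 5^2·(5−1) = 25·4 = 100.
φ(17^2) = 17^1·(17−1) = 17·16 = 272.
φ(71) = 71 − 1 = 70.
φ(89) = 89 − 1 = 88.
Since φ is multiplicative, φ(228273875) = 100 · 272 · 70 · 88 = 167552000.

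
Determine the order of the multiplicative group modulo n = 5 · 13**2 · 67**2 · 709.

1953604224

φ(5) = 5 − 1 = 4.
φ(13^2) = 13^1·(13−1) = 13·12 = 156.
φ(67^2) = 67^2 − 67^1 = 4489 − 67 = 4422.
φ(709) = 709 − 1 = 708.
Multiply: 4 · 156 · 4422 · 708 = 1953604224.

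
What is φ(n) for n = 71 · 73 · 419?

φ(2171677) = 2171677 · (1 − 1/71) · (1 − 1/73) · (1 − 1/419)
       = 2171677 · 2106720/2171677 = 2106720.

2106720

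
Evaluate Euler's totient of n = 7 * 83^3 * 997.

φ(7) = 7 − 1 = 6.
φ(83^3) = 83^2·(83−1) = 6889·82 = 564898.
φ(997) = 997 − 1 = 996.
Multiply: 6 · 564898 · 996 = 3375830448.

3375830448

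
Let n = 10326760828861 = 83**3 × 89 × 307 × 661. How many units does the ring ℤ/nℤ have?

10039638407040

φ(83^3) = 83^2·(83−1) = 6889·82 = 564898.
φ(89) = 89 − 1 = 88.
φ(307) = 307 − 1 = 306.
φ(661) = 661 − 1 = 660.
φ(10326760828861) = 564898 × 88 × 306 × 660 = 10039638407040.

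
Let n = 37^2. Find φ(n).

φ(1369) = 1369 · (1 − 1/37)
       = 1369 · 36/37 = 1332.

1332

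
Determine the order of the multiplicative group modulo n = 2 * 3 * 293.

φ(2) = 2 − 1 = 1.
φ(3) = 3 − 1 = 2.
φ(293) = 293 − 1 = 292.
Since φ is multiplicative, φ(1758) = 1 · 2 · 292 = 584.

584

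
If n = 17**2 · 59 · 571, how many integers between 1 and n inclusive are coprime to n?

φ(17^2) = 17^1·(17−1) = 17·16 = 272.
φ(59) = 59 − 1 = 58.
φ(571) = 571 − 1 = 570.
Since φ is multiplicative, φ(9736121) = 272 · 58 · 570 = 8992320.

8992320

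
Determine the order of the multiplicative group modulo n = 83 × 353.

28864

φ(29299) = 29299 · (1 − 1/83) · (1 − 1/353)
       = 29299 · 28864/29299 = 28864.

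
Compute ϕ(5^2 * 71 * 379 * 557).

294235200

φ(374707825) = 374707825 · (1 − 1/5) · (1 − 1/71) · (1 − 1/379) · (1 − 1/557)
       = 374707825 · 58847040/74941565 = 294235200.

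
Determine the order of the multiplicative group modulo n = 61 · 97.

φ(61) = 61 − 1 = 60.
φ(97) = 97 − 1 = 96.
Multiply: 60 · 96 = 5760.

5760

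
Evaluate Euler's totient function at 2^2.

2

φ(4) = 4 · (1 − 1/2)
       = 4 · 1/2 = 2.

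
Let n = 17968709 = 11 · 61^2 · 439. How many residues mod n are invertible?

16030800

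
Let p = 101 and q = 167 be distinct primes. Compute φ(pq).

16600

φ(16867) = 16867 · (1 − 1/101) · (1 − 1/167)
       = 16867 · 16600/16867 = 16600.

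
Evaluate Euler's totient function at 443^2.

195806

φ(196249) = 196249 · (1 − 1/443)
       = 196249 · 442/443 = 195806.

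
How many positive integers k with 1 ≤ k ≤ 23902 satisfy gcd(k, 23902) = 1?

23902 = 2 * 17 * 19 * 37.
φ(23902) = 23902 · (1 − 1/2) · (1 − 1/17) · (1 − 1/19) · (1 − 1/37)
       = 23902 · 10368/23902 = 10368.

10368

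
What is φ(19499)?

First factor: 19499 = 17 × 31 × 37.
φ(17) = 17 − 1 = 16.
φ(31) = 31 − 1 = 30.
φ(37) = 37 − 1 = 36.
Since φ is multiplicative, φ(19499) = 16 · 30 · 36 = 17280.

17280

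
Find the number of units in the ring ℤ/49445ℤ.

33600

Prime factorization: 49445 = 5 * 11 * 29 * 31.
φ(5) = 5 − 1 = 4.
φ(11) = 11 − 1 = 10.
φ(29) = 29 − 1 = 28.
φ(31) = 31 − 1 = 30.
Multiply: 4 · 10 · 28 · 30 = 33600.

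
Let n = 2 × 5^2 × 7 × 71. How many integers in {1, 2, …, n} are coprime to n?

φ(24850) = 24850 · (1 − 1/2) · (1 − 1/5) · (1 − 1/7) · (1 − 1/71)
       = 24850 · 1680/4970 = 8400.

8400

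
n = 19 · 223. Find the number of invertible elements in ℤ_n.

3996

φ(19) = 19 − 1 = 18.
φ(223) = 223 − 1 = 222.
Multiply: 18 · 222 = 3996.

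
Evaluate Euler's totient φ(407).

360

Factor 407: 407 = 11 · 37.
φ(407) = 407 · (1 − 1/11) · (1 − 1/37)
       = 407 · 360/407 = 360.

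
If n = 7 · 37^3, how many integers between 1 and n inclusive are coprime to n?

φ(7) = 7 − 1 = 6.
φ(37^3) = 37^3 − 37^2 = 50653 − 1369 = 49284.
Since φ is multiplicative, φ(354571) = 6 · 49284 = 295704.

295704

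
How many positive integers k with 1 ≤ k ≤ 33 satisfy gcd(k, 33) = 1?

20

Factor 33: 33 = 3 · 11.
φ(33) = 33 · (1 − 1/3) · (1 − 1/11)
       = 33 · 20/33 = 20.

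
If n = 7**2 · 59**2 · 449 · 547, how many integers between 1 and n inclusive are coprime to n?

35156040192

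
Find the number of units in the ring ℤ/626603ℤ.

Factor 626603: 626603 = 17 × 29 × 31 × 41.
φ(17) = 17 − 1 = 16.
φ(29) = 29 − 1 = 28.
φ(31) = 31 − 1 = 30.
φ(41) = 41 − 1 = 40.
φ(626603) = 16 × 28 × 30 × 40 = 537600.

537600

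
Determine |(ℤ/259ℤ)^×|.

216

Factor 259: 259 = 7 · 37.
φ(7) = 7 − 1 = 6.
φ(37) = 37 − 1 = 36.
Since φ is multiplicative, φ(259) = 6 · 36 = 216.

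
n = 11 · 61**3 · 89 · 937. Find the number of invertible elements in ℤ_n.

183894796800

φ(208214891863) = 208214891863 · (1 − 1/11) · (1 − 1/61) · (1 − 1/89) · (1 − 1/937)
       = 208214891863 · 49420800/55956703 = 183894796800.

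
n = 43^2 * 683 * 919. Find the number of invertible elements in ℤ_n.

φ(43^2) = 43^1·(43−1) = 43·42 = 1806.
φ(683) = 683 − 1 = 682.
φ(919) = 919 − 1 = 918.
Since φ is multiplicative, φ(1160574773) = 1806 · 682 · 918 = 1130693256.

1130693256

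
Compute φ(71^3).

φ(357911) = 357911 · (1 − 1/71)
       = 357911 · 70/71 = 352870.

352870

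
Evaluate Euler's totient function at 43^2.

1806

φ(1849) = 1849 · (1 − 1/43)
       = 1849 · 42/43 = 1806.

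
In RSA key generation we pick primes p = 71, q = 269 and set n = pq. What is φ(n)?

18760

φ(n) = (p − 1)(q − 1) = (71−1)(269−1) = 70·268 = 18760.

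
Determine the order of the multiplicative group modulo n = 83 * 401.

φ(83) = 83 − 1 = 82.
φ(401) = 401 − 1 = 400.
Since φ is multiplicative, φ(33283) = 82 · 400 = 32800.

32800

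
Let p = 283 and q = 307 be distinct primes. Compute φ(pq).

φ(86881) = 86881 · (1 − 1/283) · (1 − 1/307)
       = 86881 · 86292/86881 = 86292.

86292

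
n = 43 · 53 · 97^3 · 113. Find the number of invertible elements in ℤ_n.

φ(43) = 43 − 1 = 42.
φ(53) = 53 − 1 = 52.
φ(97^3) = 97^2·(97−1) = 9409·96 = 903264.
φ(113) = 113 − 1 = 112.
φ(235037939671) = 42 × 52 × 903264 × 112 = 220945600512.

220945600512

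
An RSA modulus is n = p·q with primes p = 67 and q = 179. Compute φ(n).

φ(11993) = 11993 · (1 − 1/67) · (1 − 1/179)
       = 11993 · 11748/11993 = 11748.

11748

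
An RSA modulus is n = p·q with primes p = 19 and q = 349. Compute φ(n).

6264

φ(19) = 19 − 1 = 18.
φ(349) = 349 − 1 = 348.
Since φ is multiplicative, φ(6631) = 18 · 348 = 6264.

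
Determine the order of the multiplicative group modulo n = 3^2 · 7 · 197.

φ(3^2) = 3^1·(3−1) = 3·2 = 6.
φ(7) = 7 − 1 = 6.
φ(197) = 197 − 1 = 196.
Multiply: 6 · 6 · 196 = 7056.

7056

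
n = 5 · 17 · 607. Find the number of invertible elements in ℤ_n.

φ(51595) = 51595 · (1 − 1/5) · (1 − 1/17) · (1 − 1/607)
       = 51595 · 38784/51595 = 38784.

38784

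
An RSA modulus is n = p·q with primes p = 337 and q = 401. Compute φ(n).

134400

For distinct primes, φ(pq) = (p−1)(q−1) = 336 × 400 = 134400.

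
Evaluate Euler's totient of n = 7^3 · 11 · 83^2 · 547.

10925263440

φ(14217731759) = 14217731759 · (1 − 1/7) · (1 − 1/11) · (1 − 1/83) · (1 − 1/547)
       = 14217731759 · 2686320/3495877 = 10925263440.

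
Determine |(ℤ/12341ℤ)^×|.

First factor: 12341 = 7 × 41 × 43.
φ(12341) = 12341 · (1 − 1/7) · (1 − 1/41) · (1 − 1/43)
       = 12341 · 10080/12341 = 10080.

10080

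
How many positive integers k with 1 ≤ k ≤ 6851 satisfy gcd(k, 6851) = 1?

5760

First factor: 6851 = 13 * 17 * 31.
φ(13) = 13 − 1 = 12.
φ(17) = 17 − 1 = 16.
φ(31) = 31 − 1 = 30.
φ(6851) = 12 × 16 × 30 = 5760.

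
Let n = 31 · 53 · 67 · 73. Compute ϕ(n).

φ(31) = 31 − 1 = 30.
φ(53) = 53 − 1 = 52.
φ(67) = 67 − 1 = 66.
φ(73) = 73 − 1 = 72.
φ(8035913) = 30 × 52 × 66 × 72 = 7413120.

7413120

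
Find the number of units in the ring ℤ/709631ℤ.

584064

Factor 709631: 709631 = 13**3 · 17 · 19.
φ(13^3) = 13^2·(13−1) = 169·12 = 2028.
φ(17) = 17 − 1 = 16.
φ(19) = 19 − 1 = 18.
Since φ is multiplicative, φ(709631) = 2028 · 16 · 18 = 584064.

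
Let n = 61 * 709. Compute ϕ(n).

42480

φ(43249) = 43249 · (1 − 1/61) · (1 − 1/709)
       = 43249 · 42480/43249 = 42480.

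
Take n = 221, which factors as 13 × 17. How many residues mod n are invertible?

192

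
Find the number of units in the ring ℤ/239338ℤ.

239338 = 2 * 11**2 * 23 * 43.
φ(239338) = 239338 · (1 − 1/2) · (1 − 1/11) · (1 − 1/23) · (1 − 1/43)
       = 239338 · 9240/21758 = 101640.

101640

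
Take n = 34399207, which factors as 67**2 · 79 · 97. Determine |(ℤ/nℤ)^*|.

φ(34399207) = 34399207 · (1 − 1/67) · (1 − 1/79) · (1 − 1/97)
       = 34399207 · 494208/513421 = 33111936.

33111936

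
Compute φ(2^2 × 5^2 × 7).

240

φ(2^2) = 2^2 − 2^1 = 4 − 2 = 2.
φ(5^2) = 5^1·(5−1) = 5·4 = 20.
φ(7) = 7 − 1 = 6.
Since φ is multiplicative, φ(700) = 2 · 20 · 6 = 240.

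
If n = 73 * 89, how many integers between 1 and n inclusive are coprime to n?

φ(6497) = 6497 · (1 − 1/73) · (1 − 1/89)
       = 6497 · 6336/6497 = 6336.

6336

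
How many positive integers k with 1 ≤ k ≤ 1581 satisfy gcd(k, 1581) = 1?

Prime factorization: 1581 = 3 * 17 * 31.
φ(1581) = 1581 · (1 − 1/3) · (1 − 1/17) · (1 − 1/31)
       = 1581 · 960/1581 = 960.

960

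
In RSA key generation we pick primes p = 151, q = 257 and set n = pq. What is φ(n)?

38400

φ(pq) = (p−1)(q−1) = 150 · 256 = 38400.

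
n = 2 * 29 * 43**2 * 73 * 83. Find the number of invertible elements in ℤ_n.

φ(649779278) = 649779278 · (1 − 1/2) · (1 − 1/29) · (1 − 1/43) · (1 − 1/73) · (1 − 1/83)
       = 649779278 · 6943104/15111146 = 298553472.

298553472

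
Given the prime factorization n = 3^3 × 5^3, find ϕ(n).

1800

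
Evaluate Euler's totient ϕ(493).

493 = 17 × 29.
φ(17) = 17 − 1 = 16.
φ(29) = 29 − 1 = 28.
Since φ is multiplicative, φ(493) = 16 · 28 = 448.

448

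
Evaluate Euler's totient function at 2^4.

φ(16) = 16 · (1 − 1/2)
       = 16 · 1/2 = 8.

8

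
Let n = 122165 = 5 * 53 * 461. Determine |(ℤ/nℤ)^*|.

95680

φ(122165) = 122165 · (1 − 1/5) · (1 − 1/53) · (1 − 1/461)
       = 122165 · 95680/122165 = 95680.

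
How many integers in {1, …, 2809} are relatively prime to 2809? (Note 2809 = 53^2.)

2756

φ(53^2) = 53^2 − 53^1 = 2809 − 53 = 2756.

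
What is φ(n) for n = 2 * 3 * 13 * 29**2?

φ(65598) = 65598 · (1 − 1/2) · (1 − 1/3) · (1 − 1/13) · (1 − 1/29)
       = 65598 · 672/2262 = 19488.

19488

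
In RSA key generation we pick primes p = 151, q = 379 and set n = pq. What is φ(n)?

56700

φ(n) = (p − 1)(q − 1) = (151−1)(379−1) = 150·378 = 56700.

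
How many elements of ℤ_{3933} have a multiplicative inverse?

2376

First factor: 3933 = 3^2 · 19 · 23.
φ(3^2) = 3^1·(3−1) = 3·2 = 6.
φ(19) = 19 − 1 = 18.
φ(23) = 23 − 1 = 22.
φ(3933) = 6 × 18 × 22 = 2376.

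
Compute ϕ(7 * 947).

φ(6629) = 6629 · (1 − 1/7) · (1 − 1/947)
       = 6629 · 5676/6629 = 5676.

5676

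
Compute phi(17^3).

4624

φ(17^3) = 17^2·(17−1) = 289·16 = 4624.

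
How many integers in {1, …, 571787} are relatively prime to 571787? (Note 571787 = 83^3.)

φ(571787) = 571787 · (1 − 1/83)
       = 571787 · 82/83 = 564898.

564898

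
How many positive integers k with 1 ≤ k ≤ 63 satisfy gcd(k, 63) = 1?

Factor 63: 63 = 3^2 × 7.
φ(3^2) = 3^1·(3−1) = 3·2 = 6.
φ(7) = 7 − 1 = 6.
Since φ is multiplicative, φ(63) = 6 · 6 = 36.

36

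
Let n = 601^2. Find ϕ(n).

360600

φ(361201) = 361201 · (1 − 1/601)
       = 361201 · 600/601 = 360600.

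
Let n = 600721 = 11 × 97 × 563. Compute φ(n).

φ(11) = 11 − 1 = 10.
φ(97) = 97 − 1 = 96.
φ(563) = 563 − 1 = 562.
φ(600721) = 10 × 96 × 562 = 539520.

539520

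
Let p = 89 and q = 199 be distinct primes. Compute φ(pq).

17424

φ(89) = 89 − 1 = 88.
φ(199) = 199 − 1 = 198.
Since φ is multiplicative, φ(17711) = 88 · 198 = 17424.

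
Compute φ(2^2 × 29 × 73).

4032

φ(8468) = 8468 · (1 − 1/2) · (1 − 1/29) · (1 − 1/73)
       = 8468 · 2016/4234 = 4032.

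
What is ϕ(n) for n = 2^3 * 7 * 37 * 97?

φ(2^3) = 2^2·(2−1) = 4·1 = 4.
φ(7) = 7 − 1 = 6.
φ(37) = 37 − 1 = 36.
φ(97) = 97 − 1 = 96.
φ(200984) = 4 × 6 × 36 × 96 = 82944.

82944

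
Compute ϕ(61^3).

φ(226981) = 226981 · (1 − 1/61)
       = 226981 · 60/61 = 223260.

223260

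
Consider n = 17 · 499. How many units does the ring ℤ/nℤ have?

φ(17) = 17 − 1 = 16.
φ(499) = 499 − 1 = 498.
φ(8483) = 16 × 498 = 7968.

7968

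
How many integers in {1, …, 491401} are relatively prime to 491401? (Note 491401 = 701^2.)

490700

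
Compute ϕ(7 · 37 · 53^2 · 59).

34527168

φ(42924329) = 42924329 · (1 − 1/7) · (1 − 1/37) · (1 − 1/53) · (1 − 1/59)
       = 42924329 · 651456/809893 = 34527168.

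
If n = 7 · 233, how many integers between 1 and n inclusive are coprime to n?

φ(7) = 7 − 1 = 6.
φ(233) = 233 − 1 = 232.
Multiply: 6 · 232 = 1392.

1392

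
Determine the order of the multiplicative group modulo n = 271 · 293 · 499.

φ(271) = 271 − 1 = 270.
φ(293) = 293 − 1 = 292.
φ(499) = 499 − 1 = 498.
φ(39622097) = 270 × 292 × 498 = 39262320.

39262320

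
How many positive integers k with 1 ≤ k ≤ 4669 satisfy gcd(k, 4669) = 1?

First factor: 4669 = 7 · 23 · 29.
φ(7) = 7 − 1 = 6.
φ(23) = 23 − 1 = 22.
φ(29) = 29 − 1 = 28.
φ(4669) = 6 × 22 × 28 = 3696.

3696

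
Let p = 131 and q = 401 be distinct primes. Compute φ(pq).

52000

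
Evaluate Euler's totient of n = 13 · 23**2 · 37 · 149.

φ(13) = 13 − 1 = 12.
φ(23^2) = 23^2 − 23^1 = 529 − 23 = 506.
φ(37) = 37 − 1 = 36.
φ(149) = 149 − 1 = 148.
Since φ is multiplicative, φ(37912901) = 12 · 506 · 36 · 148 = 32351616.

32351616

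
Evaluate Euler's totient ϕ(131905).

Factor 131905: 131905 = 5 × 23 × 31 × 37.
φ(131905) = 131905 · (1 − 1/5) · (1 − 1/23) · (1 − 1/31) · (1 − 1/37)
       = 131905 · 95040/131905 = 95040.

95040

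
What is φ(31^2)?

930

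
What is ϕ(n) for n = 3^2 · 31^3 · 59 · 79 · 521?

φ(3^2) = 3^2 − 3^1 = 9 − 3 = 6.
φ(31^3) = 31^2·(31−1) = 961·30 = 28830.
φ(59) = 59 − 1 = 58.
φ(79) = 79 − 1 = 78.
φ(521) = 521 − 1 = 520.
Since φ is multiplicative, φ(651095085339) = 6 · 28830 · 58 · 78 · 520 = 406931990400.

406931990400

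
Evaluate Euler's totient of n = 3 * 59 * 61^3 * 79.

φ(3) = 3 − 1 = 2.
φ(59) = 59 − 1 = 58.
φ(61^3) = 61^3 − 61^2 = 226981 − 3721 = 223260.
φ(79) = 79 − 1 = 78.
Since φ is multiplicative, φ(3173875323) = 2 · 58 · 223260 · 78 = 2020056480.

2020056480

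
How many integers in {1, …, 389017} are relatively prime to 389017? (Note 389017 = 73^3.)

383688

φ(389017) = 389017 · (1 − 1/73)
       = 389017 · 72/73 = 383688.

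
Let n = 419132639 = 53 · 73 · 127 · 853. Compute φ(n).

401925888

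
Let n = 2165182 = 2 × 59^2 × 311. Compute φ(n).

1060820

φ(2165182) = 2165182 · (1 − 1/2) · (1 − 1/59) · (1 − 1/311)
       = 2165182 · 17980/36698 = 1060820.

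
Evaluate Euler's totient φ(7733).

Prime factorization: 7733 = 11 * 19 * 37.
φ(11) = 11 − 1 = 10.
φ(19) = 19 − 1 = 18.
φ(37) = 37 − 1 = 36.
φ(7733) = 10 × 18 × 36 = 6480.

6480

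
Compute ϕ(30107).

21120

Prime factorization: 30107 = 7 · 11 · 17 · 23.
φ(7) = 7 − 1 = 6.
φ(11) = 11 − 1 = 10.
φ(17) = 17 − 1 = 16.
φ(23) = 23 − 1 = 22.
φ(30107) = 6 × 10 × 16 × 22 = 21120.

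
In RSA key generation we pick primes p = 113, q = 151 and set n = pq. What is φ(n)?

φ(113) = 113 − 1 = 112.
φ(151) = 151 − 1 = 150.
Since φ is multiplicative, φ(17063) = 112 · 150 = 16800.

16800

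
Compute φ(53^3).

φ(148877) = 148877 · (1 − 1/53)
       = 148877 · 52/53 = 146068.

146068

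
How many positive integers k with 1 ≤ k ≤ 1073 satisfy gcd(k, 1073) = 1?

1008

Prime factorization: 1073 = 29 · 37.
φ(29) = 29 − 1 = 28.
φ(37) = 37 − 1 = 36.
φ(1073) = 28 × 36 = 1008.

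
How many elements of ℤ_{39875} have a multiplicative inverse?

28000

Prime factorization: 39875 = 5^3 · 11 · 29.
φ(5^3) = 5^3 − 5^2 = 125 − 25 = 100.
φ(11) = 11 − 1 = 10.
φ(29) = 29 − 1 = 28.
Multiply: 100 · 10 · 28 = 28000.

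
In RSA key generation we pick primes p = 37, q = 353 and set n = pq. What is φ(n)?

12672

φ(13061) = 13061 · (1 − 1/37) · (1 − 1/353)
       = 13061 · 12672/13061 = 12672.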